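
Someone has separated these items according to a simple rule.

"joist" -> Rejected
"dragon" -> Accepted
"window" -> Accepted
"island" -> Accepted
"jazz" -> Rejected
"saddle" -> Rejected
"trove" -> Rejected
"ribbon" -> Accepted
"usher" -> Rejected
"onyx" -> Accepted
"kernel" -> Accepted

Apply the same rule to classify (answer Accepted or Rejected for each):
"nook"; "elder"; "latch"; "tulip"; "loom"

One predicate separates the groups cleanly: contains 'n'.
"nook": has 'n', has this property → Accepted.
"elder": no 'n', doesn't match → Rejected.
"latch": no 'n', doesn't match → Rejected.
"tulip": no 'n', doesn't match → Rejected.
"loom": no 'n', doesn't match → Rejected.

Accepted, Rejected, Rejected, Rejected, Rejected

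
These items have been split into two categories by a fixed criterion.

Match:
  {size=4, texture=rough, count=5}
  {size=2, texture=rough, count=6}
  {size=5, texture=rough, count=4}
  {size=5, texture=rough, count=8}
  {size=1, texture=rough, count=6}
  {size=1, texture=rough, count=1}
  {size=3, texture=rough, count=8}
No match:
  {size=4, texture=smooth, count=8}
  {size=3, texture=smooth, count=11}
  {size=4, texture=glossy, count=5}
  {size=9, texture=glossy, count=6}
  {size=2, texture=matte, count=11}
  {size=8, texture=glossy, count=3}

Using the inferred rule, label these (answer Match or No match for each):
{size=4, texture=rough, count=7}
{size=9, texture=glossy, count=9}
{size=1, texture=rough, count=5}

Match, No match, Match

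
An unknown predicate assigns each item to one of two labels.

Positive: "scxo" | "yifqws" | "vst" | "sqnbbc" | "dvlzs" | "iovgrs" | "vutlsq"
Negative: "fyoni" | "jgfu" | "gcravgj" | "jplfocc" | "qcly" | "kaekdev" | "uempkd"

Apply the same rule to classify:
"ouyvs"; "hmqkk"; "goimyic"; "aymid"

The common property of the 'Positive' items is: contains 's'. No 'Negative' item has it.
"ouyvs": has 's', satisfies this → Positive. "hmqkk": no 's', lacks this property → Negative. "goimyic": no 's', lacks this property → Negative. "aymid": no 's', lacks this property → Negative.

Positive, Negative, Negative, Negative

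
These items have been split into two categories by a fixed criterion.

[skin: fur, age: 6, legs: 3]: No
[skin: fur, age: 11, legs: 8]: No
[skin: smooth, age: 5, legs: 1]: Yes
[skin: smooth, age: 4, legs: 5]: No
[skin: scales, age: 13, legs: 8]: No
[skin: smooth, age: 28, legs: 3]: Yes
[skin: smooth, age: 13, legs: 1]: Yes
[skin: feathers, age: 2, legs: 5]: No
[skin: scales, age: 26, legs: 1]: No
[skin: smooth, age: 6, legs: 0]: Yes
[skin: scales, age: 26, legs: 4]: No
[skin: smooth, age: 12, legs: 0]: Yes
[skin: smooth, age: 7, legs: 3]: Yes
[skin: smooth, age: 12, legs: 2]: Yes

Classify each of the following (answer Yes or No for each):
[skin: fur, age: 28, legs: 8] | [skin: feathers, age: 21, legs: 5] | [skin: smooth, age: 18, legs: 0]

A rule that fits every label: skin is smooth AND age ≥ 5 — true of each 'Yes' example, false of each 'No' one.
No: [skin: fur, age: 28, legs: 8], since skin is fur, age = 28. No: [skin: feathers, age: 21, legs: 5], since skin is feathers, age = 21. Yes: [skin: smooth, age: 18, legs: 0], since skin is smooth, age = 18.

No, No, Yes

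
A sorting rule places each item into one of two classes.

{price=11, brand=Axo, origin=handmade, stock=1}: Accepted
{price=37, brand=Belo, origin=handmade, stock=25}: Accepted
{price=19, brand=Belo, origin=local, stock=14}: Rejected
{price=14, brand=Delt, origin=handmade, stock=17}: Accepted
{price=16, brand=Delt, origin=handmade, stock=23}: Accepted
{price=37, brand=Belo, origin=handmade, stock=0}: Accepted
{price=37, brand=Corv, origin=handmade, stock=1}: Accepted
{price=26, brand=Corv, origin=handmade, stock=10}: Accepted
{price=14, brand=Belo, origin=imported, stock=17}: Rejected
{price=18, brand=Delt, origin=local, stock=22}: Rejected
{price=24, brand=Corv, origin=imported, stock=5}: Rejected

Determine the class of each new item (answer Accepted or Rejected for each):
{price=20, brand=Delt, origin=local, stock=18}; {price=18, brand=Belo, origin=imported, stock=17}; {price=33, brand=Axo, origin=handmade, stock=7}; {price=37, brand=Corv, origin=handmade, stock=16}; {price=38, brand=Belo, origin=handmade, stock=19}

Checking candidate rules against both groups, what survives is: origin is handmade.
{price=20, brand=Delt, origin=local, stock=18}: Rejected (origin is local).
{price=18, brand=Belo, origin=imported, stock=17}: Rejected (origin is imported).
{price=33, brand=Axo, origin=handmade, stock=7}: Accepted (origin is handmade).
{price=37, brand=Corv, origin=handmade, stock=16}: Accepted (origin is handmade).
{price=38, brand=Belo, origin=handmade, stock=19}: Accepted (origin is handmade).

Rejected, Rejected, Accepted, Accepted, Accepted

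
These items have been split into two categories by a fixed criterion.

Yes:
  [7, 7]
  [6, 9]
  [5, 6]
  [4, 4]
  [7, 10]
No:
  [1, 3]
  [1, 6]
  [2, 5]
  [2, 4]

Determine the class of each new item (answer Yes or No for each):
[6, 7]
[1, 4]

The simplest hypothesis consistent with all the labels is: sum ≥ 8.
[6, 7]: 6+7 = 13, qualifies → Yes.
[1, 4]: 1+4 = 5, does not fit → No.

Yes, No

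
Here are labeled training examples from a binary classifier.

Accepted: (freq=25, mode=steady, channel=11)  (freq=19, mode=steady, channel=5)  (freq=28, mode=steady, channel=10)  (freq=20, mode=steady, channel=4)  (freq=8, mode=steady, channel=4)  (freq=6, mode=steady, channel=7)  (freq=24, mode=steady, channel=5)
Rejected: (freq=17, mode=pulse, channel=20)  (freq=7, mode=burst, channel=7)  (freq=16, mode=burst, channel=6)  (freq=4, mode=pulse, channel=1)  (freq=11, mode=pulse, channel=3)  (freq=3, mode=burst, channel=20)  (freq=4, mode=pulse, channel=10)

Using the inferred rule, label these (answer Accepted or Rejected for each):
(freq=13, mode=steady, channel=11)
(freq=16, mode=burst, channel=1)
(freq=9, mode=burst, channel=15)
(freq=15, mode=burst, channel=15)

Every 'Accepted' example satisfies: mode is steady. None of the 'Rejected' examples do.

Accepted, Rejected, Rejected, Rejected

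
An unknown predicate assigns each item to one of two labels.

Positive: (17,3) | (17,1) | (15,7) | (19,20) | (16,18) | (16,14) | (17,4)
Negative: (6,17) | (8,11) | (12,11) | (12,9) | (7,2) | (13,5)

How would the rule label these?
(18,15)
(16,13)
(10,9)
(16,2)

Positive, Positive, Negative, Positive

The common property of the 'Positive' items is: first ≥ 14. No 'Negative' item has it.
Positive: (18,15), since first 18.
Positive: (16,13), since first 16.
Negative: (10,9), since first 10.
Positive: (16,2), since first 16.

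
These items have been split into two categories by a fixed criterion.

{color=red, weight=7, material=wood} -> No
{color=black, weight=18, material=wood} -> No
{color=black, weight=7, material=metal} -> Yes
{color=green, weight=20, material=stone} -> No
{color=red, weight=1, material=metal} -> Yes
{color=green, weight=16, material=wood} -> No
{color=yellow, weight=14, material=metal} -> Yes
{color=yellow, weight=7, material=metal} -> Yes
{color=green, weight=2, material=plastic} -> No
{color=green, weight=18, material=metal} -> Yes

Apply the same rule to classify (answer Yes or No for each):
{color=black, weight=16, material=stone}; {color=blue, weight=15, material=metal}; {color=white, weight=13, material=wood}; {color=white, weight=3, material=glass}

No, Yes, No, No

The simplest hypothesis consistent with all the labels is: material is metal.
{color=black, weight=16, material=stone} — material is stone, hence No.
{color=blue, weight=15, material=metal} — material is metal, hence Yes.
{color=white, weight=13, material=wood} — material is wood, hence No.
{color=white, weight=3, material=glass} — material is glass, hence No.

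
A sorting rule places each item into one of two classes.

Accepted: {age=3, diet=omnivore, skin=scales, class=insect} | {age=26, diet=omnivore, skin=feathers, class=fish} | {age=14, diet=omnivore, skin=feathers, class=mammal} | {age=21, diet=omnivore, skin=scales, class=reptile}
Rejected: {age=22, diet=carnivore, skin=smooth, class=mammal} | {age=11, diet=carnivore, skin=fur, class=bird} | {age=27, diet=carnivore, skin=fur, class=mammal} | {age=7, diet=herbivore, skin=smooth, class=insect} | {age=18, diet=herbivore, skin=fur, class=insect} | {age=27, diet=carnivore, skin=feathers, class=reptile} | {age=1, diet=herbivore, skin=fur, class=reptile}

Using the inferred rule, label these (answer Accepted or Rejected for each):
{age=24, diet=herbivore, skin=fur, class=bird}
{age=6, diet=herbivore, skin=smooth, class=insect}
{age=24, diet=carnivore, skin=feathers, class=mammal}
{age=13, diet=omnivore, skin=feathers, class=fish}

Rejected, Rejected, Rejected, Accepted

Comparing the two groups points to one rule — diet is omnivore.
{age=24, diet=herbivore, skin=fur, class=bird}: Rejected (diet is herbivore).
{age=6, diet=herbivore, skin=smooth, class=insect}: Rejected (diet is herbivore).
{age=24, diet=carnivore, skin=feathers, class=mammal}: Rejected (diet is carnivore).
{age=13, diet=omnivore, skin=feathers, class=fish}: Accepted (diet is omnivore).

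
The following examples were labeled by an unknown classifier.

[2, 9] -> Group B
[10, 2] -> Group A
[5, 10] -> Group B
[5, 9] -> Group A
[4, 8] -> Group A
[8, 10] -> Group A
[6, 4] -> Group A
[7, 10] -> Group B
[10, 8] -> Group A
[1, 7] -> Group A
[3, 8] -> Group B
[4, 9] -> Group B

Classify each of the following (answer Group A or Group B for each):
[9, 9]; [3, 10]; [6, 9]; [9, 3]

Group A, Group B, Group B, Group A

All 'Group A' examples share one property — sum is even — and every 'Group B' example lacks it.
[9, 9]: 9+9 = 18 — fits, so Group A.
[3, 10]: 3+10 = 13 — does not fit, so Group B.
[6, 9]: 6+9 = 15 — does not fit, so Group B.
[9, 3]: 9+3 = 12 — fits, so Group A.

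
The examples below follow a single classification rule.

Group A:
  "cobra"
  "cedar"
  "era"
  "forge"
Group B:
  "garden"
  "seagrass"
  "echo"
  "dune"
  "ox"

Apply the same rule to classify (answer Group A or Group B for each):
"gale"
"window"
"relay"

The common property of the 'Group A' items is: odd length. No 'Group B' item has it.
"gale" — length 4, hence Group B.
"window" — length 6, hence Group B.
"relay" — length 5, hence Group A.

Group B, Group B, Group A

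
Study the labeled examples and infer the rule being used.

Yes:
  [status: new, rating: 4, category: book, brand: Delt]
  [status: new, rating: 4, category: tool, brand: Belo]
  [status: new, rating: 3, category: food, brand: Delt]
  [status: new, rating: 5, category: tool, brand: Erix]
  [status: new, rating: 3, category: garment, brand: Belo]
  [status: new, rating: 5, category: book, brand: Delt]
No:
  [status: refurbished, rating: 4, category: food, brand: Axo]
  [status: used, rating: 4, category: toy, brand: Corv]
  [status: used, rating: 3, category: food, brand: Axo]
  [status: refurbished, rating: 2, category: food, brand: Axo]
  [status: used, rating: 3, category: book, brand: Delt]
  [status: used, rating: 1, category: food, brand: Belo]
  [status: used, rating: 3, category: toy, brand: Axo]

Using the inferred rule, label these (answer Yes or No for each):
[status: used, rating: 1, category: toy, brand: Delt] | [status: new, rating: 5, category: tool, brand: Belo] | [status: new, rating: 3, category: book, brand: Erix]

The distinguishing property — status is new — holds for all the 'Yes' cases and none of the 'No' cases.
[status: used, rating: 1, category: toy, brand: Delt] — status is used, hence No.
[status: new, rating: 5, category: tool, brand: Belo] — status is new, hence Yes.
[status: new, rating: 3, category: book, brand: Erix] — status is new, hence Yes.

No, Yes, Yes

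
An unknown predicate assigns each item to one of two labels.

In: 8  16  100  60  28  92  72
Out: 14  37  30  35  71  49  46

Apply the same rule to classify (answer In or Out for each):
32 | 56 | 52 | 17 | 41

In, In, In, Out, Out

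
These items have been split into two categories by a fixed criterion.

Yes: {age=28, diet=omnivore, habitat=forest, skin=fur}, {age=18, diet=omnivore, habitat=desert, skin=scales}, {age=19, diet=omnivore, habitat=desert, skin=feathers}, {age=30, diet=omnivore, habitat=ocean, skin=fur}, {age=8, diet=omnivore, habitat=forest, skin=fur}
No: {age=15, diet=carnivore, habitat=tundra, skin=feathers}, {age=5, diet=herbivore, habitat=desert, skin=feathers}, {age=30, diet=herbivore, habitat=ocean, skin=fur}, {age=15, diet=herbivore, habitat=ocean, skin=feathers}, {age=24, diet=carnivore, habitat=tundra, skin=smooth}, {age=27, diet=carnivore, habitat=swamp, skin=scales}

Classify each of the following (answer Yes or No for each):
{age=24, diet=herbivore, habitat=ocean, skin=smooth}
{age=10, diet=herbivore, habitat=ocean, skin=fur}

No, No

One predicate separates the groups cleanly: diet is omnivore.
{age=24, diet=herbivore, habitat=ocean, skin=smooth}: diet is herbivore — does not fit, so No. {age=10, diet=herbivore, habitat=ocean, skin=fur}: diet is herbivore — does not fit, so No.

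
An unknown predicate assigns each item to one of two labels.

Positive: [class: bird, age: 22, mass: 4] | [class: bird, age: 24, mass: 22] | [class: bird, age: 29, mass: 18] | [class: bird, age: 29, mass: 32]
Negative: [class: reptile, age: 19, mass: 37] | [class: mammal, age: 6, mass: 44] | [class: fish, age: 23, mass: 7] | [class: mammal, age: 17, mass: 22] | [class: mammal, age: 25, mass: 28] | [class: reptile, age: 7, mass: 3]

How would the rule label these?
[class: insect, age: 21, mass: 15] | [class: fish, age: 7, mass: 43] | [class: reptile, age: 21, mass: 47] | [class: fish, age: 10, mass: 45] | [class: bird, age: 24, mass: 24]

Negative, Negative, Negative, Negative, Positive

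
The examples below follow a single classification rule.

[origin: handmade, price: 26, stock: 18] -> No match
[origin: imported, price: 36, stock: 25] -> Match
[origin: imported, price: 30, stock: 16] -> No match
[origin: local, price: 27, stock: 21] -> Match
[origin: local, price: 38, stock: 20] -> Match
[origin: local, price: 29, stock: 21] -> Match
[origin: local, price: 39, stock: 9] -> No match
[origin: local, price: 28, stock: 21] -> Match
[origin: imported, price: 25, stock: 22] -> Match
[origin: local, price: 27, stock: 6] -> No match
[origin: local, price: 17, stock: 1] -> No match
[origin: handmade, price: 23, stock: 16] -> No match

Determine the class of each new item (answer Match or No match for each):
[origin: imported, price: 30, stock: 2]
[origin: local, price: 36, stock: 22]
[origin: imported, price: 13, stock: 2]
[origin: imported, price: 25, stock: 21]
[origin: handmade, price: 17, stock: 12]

No match, Match, No match, Match, No match

'Match' ⟺ stock ≥ 20.
[origin: imported, price: 30, stock: 2]: stock = 2, lacks this property → No match. [origin: local, price: 36, stock: 22]: stock = 22, qualifies → Match. [origin: imported, price: 13, stock: 2]: stock = 2, lacks this property → No match. [origin: imported, price: 25, stock: 21]: stock = 21, qualifies → Match. [origin: handmade, price: 17, stock: 12]: stock = 12, lacks this property → No match.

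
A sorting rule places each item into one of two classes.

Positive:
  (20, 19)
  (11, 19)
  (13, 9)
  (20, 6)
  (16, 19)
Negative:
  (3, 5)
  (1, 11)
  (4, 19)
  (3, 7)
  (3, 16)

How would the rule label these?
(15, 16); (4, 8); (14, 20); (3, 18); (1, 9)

Positive, Negative, Positive, Negative, Negative

The simplest hypothesis consistent with all the labels is: first ≥ 5.
(15, 16) — first 15, hence Positive. (4, 8) — first 4, hence Negative. (14, 20) — first 14, hence Positive. (3, 18) — first 3, hence Negative. (1, 9) — first 1, hence Negative.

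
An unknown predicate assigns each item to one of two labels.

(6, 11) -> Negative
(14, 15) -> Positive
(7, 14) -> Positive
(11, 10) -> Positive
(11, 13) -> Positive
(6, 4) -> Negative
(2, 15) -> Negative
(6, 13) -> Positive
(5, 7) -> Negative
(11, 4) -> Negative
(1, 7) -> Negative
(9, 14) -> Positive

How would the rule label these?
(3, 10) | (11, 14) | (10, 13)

All 'Positive' examples share one property — sum ≥ 19 — and every 'Negative' example lacks it.
(3, 10): Negative (3+10 = 13). (11, 14): Positive (11+14 = 25). (10, 13): Positive (10+13 = 23).

Negative, Positive, Positive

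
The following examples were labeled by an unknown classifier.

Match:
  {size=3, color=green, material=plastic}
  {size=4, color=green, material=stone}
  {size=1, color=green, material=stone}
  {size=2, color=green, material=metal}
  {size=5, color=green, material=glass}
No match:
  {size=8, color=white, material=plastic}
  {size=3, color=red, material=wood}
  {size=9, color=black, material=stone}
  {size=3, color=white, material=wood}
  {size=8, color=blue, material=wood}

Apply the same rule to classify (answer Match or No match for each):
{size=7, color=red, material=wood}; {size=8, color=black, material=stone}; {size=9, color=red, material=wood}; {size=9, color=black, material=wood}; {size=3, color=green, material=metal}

No match, No match, No match, No match, Match

One predicate separates the groups cleanly: color is green.
{size=7, color=red, material=wood} → color is red → No match.
{size=8, color=black, material=stone} → color is black → No match.
{size=9, color=red, material=wood} → color is red → No match.
{size=9, color=black, material=wood} → color is black → No match.
{size=3, color=green, material=metal} → color is green → Match.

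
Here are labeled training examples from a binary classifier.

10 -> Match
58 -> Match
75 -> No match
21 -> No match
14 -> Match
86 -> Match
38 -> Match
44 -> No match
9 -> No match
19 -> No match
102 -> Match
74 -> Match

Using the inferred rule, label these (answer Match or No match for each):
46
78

The distinguishing property — ≡ 2 (mod 4) — holds for all the 'Match' cases and none of the 'No match' cases.
46: 46 mod 4 = 2 — meets the rule, so Match. 78: 78 mod 4 = 2 — meets the rule, so Match.

Match, Match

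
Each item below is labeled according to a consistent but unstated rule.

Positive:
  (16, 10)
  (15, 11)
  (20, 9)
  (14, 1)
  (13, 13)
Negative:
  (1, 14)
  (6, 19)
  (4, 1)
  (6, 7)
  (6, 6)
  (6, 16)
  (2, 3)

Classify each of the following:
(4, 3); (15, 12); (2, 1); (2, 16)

Negative, Positive, Negative, Negative

A rule that fits every label: first ≥ 7 — true of each 'Positive' example, false of each 'Negative' one.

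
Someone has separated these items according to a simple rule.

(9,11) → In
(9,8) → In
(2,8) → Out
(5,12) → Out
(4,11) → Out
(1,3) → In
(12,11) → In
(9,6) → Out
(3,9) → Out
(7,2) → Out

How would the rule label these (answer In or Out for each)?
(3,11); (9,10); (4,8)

Out, In, Out

The simplest hypothesis consistent with all the labels is: |first − second| ≤ 2.
Out: (3,11), since |3−11| = 8.
In: (9,10), since |9−10| = 1.
Out: (4,8), since |4−8| = 4.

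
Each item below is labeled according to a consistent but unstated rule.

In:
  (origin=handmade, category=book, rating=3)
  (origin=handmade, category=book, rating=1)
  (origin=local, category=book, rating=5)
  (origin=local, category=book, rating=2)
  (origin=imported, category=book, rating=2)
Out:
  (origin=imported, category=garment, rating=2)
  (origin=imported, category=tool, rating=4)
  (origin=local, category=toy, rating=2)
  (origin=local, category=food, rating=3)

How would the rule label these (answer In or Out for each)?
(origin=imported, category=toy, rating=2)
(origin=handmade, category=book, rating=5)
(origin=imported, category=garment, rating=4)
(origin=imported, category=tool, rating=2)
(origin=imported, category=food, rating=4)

Out, In, Out, Out, Out

The pattern is that an item is 'In' exactly when: category is book.
(origin=imported, category=toy, rating=2) → category is toy → Out. (origin=handmade, category=book, rating=5) → category is book → In. (origin=imported, category=garment, rating=4) → category is garment → Out. (origin=imported, category=tool, rating=2) → category is tool → Out. (origin=imported, category=food, rating=4) → category is food → Out.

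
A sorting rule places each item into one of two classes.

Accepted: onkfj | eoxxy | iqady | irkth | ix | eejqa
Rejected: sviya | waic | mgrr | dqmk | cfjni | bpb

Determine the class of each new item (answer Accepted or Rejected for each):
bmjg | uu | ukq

Every 'Accepted' example satisfies: starts with a vowel. None of the 'Rejected' examples do.
bmjg: starts with 'b', fails the rule → Rejected. uu: starts with 'u', has this property → Accepted. ukq: starts with 'u', has this property → Accepted.

Rejected, Accepted, Accepted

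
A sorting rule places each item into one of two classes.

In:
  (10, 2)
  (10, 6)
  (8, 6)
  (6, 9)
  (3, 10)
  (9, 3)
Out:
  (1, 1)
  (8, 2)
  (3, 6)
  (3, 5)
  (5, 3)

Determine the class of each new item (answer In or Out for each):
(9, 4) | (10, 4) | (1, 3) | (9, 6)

All 'In' examples share one property — sum ≥ 12 — and every 'Out' example lacks it.
In: (9, 4), since 9+4 = 13. In: (10, 4), since 10+4 = 14. Out: (1, 3), since 1+3 = 4. In: (9, 6), since 9+6 = 15.

In, In, Out, In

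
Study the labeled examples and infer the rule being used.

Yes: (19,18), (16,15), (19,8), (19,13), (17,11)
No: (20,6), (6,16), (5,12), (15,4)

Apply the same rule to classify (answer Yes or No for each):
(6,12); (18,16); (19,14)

One predicate separates the groups cleanly: sum ≥ 27.
(6,12): 6+12 = 18, doesn't qualify → No. (18,16): 18+16 = 34, has this property → Yes. (19,14): 19+14 = 33, has this property → Yes.

No, Yes, Yes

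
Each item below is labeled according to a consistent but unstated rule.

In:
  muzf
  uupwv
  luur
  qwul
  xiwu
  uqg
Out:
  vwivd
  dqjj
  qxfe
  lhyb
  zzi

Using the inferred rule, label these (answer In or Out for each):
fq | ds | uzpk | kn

Out, Out, In, Out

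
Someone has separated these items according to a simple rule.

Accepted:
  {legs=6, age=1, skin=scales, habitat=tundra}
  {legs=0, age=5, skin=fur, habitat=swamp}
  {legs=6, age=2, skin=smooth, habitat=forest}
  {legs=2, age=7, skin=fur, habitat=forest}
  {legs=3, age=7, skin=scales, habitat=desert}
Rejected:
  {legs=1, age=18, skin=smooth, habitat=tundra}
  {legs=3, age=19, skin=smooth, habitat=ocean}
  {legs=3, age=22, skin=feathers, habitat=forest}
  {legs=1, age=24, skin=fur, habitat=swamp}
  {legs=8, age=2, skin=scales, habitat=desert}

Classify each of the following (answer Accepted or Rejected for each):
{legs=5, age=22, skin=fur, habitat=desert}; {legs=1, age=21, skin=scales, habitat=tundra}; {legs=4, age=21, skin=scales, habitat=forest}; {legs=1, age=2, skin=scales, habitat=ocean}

'Accepted' ⟺ age ≤ 7 AND legs ≤ 6.

Rejected, Rejected, Rejected, Accepted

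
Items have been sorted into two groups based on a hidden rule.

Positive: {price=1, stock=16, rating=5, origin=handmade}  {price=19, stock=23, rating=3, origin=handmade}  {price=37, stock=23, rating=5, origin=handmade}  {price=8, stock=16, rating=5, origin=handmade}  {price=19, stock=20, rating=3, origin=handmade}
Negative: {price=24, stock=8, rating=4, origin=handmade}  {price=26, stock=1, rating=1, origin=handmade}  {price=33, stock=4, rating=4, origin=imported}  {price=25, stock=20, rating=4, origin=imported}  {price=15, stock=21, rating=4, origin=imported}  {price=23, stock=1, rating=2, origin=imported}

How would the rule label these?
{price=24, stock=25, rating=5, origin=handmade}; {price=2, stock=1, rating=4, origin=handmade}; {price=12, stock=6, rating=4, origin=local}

Positive, Negative, Negative

Rule: origin is handmade AND stock ≥ 16. This holds for each 'Positive' example and fails for each 'Negative' one.
Positive: {price=24, stock=25, rating=5, origin=handmade}, since origin is handmade, stock = 25.
Negative: {price=2, stock=1, rating=4, origin=handmade}, since origin is handmade, stock = 1.
Negative: {price=12, stock=6, rating=4, origin=local}, since origin is local, stock = 6.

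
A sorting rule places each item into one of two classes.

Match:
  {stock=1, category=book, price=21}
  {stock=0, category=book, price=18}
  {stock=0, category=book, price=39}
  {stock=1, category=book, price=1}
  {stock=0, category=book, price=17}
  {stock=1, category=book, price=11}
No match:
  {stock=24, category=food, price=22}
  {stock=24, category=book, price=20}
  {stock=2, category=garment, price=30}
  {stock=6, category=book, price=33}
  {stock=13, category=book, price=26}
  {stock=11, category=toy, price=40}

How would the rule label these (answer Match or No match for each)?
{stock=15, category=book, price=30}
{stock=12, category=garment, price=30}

No match, No match

The rule appears to be: stock ≤ 1.
{stock=15, category=book, price=30}: No match (stock = 15). {stock=12, category=garment, price=30}: No match (stock = 12).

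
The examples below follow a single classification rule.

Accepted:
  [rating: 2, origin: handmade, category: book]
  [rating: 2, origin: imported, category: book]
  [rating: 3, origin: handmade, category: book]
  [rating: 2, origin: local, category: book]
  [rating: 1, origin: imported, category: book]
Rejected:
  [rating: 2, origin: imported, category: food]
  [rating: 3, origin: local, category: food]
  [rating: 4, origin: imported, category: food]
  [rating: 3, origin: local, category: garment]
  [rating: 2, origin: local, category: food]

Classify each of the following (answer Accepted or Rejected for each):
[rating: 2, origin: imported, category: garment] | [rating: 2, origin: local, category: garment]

'Accepted' ⟺ category is book.
Rejected: [rating: 2, origin: imported, category: garment], since category is garment.
Rejected: [rating: 2, origin: local, category: garment], since category is garment.

Rejected, Rejected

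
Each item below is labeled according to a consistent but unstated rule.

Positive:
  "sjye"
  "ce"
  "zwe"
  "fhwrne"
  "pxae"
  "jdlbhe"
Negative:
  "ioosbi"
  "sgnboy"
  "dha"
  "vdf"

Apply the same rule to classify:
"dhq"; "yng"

'Positive' ⟺ contains 'e'.
Negative: "dhq", since no 'e'. Negative: "yng", since no 'e'.

Negative, Negative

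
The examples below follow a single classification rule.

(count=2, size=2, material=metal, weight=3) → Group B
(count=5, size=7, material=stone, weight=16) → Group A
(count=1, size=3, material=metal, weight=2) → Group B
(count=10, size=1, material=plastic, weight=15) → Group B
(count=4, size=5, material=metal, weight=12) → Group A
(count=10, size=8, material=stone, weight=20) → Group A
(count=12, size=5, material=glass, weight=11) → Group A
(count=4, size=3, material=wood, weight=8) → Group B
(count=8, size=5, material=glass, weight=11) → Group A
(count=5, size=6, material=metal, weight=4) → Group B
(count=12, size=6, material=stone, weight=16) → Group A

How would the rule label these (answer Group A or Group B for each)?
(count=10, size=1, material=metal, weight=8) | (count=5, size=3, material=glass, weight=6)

One predicate separates the groups cleanly: weight ≥ 8 AND size ≥ 5.
(count=10, size=1, material=metal, weight=8): weight = 8, size = 1, doesn't match → Group B. (count=5, size=3, material=glass, weight=6): weight = 6, size = 3, doesn't match → Group B.

Group B, Group B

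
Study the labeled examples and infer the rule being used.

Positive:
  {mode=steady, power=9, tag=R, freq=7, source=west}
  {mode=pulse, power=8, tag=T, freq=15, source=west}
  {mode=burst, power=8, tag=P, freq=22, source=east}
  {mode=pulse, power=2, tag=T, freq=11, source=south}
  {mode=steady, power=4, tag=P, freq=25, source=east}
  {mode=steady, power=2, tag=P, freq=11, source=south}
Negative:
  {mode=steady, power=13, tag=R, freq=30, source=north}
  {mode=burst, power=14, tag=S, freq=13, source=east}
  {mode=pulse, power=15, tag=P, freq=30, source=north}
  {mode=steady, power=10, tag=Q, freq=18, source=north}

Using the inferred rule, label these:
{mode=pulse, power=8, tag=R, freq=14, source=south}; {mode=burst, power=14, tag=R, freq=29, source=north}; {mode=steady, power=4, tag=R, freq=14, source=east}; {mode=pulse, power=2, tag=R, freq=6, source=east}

'Positive' ⟺ power ≤ 9.

Positive, Negative, Positive, Positive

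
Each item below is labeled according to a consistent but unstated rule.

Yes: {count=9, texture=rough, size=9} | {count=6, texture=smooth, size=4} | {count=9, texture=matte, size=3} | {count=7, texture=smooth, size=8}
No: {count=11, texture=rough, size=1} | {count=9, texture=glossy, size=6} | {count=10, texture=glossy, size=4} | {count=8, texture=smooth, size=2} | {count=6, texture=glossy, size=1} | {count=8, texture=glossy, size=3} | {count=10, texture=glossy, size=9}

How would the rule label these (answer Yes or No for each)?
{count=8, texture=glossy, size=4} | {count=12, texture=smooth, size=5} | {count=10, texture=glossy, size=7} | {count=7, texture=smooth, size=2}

The distinguishing property — texture is not glossy AND size ≥ 3 — holds for all the 'Yes' cases and none of the 'No' cases.

No, Yes, No, No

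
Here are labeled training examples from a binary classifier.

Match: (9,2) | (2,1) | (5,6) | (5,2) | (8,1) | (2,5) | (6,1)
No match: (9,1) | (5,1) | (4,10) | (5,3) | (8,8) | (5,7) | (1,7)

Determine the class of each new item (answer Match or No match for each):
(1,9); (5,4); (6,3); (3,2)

No match, Match, Match, Match

Looking at the examples, the only property every 'Match' case has and every 'No match' case lacks is: sum is odd.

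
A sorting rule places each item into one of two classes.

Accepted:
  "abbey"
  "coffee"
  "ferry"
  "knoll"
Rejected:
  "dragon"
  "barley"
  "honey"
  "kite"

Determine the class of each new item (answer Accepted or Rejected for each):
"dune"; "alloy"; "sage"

A rule that fits every label: has a double letter — true of each 'Accepted' example, false of each 'Rejected' one.

Rejected, Accepted, Rejected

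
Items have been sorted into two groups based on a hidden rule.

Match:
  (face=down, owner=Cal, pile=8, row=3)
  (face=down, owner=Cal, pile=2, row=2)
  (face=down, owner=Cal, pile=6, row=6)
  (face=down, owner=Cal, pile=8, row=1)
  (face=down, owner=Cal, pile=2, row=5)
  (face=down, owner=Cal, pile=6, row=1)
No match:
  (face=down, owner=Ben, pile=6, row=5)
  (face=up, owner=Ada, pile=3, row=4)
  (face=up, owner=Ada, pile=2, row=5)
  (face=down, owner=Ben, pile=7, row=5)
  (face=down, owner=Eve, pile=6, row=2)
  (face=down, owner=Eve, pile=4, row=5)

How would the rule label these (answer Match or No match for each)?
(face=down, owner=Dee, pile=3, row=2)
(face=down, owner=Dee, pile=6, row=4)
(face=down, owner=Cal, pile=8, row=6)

The distinguishing property — owner is Cal — holds for all the 'Match' cases and none of the 'No match' cases.

No match, No match, Match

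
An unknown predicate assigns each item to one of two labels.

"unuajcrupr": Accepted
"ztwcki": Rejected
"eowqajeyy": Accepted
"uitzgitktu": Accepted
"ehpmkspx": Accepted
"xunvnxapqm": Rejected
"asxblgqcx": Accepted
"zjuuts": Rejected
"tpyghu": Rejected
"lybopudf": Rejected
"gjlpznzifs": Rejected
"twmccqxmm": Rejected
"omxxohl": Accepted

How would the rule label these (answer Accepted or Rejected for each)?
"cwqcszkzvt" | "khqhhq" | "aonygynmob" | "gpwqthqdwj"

Rejected, Rejected, Accepted, Rejected

One predicate separates the groups cleanly: starts with a vowel.
Rejected: "cwqcszkzvt", since starts with 'c'. Rejected: "khqhhq", since starts with 'k'. Accepted: "aonygynmob", since starts with 'a'. Rejected: "gpwqthqdwj", since starts with 'g'.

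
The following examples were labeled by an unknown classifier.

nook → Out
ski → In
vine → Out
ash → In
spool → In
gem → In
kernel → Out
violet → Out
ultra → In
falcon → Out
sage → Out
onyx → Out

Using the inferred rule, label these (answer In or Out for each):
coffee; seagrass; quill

The simplest hypothesis consistent with all the labels is: odd length.

Out, Out, In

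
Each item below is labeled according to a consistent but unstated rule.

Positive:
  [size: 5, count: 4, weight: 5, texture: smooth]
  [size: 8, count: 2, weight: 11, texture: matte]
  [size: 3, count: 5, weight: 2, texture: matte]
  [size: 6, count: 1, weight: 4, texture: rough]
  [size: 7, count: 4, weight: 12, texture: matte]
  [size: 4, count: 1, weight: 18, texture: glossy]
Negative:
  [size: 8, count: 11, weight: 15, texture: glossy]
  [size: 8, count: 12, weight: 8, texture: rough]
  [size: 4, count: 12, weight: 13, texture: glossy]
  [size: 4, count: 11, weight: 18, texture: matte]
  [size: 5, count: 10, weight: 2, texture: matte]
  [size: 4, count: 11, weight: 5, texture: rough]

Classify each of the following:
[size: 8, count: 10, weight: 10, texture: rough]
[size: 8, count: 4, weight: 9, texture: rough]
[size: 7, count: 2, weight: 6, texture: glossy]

The simplest hypothesis consistent with all the labels is: count ≤ 5.
Negative: [size: 8, count: 10, weight: 10, texture: rough], since count = 10.
Positive: [size: 8, count: 4, weight: 9, texture: rough], since count = 4.
Positive: [size: 7, count: 2, weight: 6, texture: glossy], since count = 2.

Negative, Positive, Positive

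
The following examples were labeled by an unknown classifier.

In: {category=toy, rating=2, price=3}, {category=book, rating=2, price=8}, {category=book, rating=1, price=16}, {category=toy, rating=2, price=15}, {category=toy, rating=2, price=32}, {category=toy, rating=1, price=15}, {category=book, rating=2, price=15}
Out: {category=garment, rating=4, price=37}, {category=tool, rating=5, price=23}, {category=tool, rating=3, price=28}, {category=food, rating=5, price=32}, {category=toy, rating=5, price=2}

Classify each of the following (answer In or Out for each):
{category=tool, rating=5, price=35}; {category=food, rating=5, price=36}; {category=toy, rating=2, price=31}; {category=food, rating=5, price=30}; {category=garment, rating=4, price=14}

A rule that fits every label: rating ≤ 2 — true of each 'In' example, false of each 'Out' one.
{category=tool, rating=5, price=35}: rating = 5 — fails the rule, so Out.
{category=food, rating=5, price=36}: rating = 5 — fails the rule, so Out.
{category=toy, rating=2, price=31}: rating = 2 — checks out, so In.
{category=food, rating=5, price=30}: rating = 5 — fails the rule, so Out.
{category=garment, rating=4, price=14}: rating = 4 — fails the rule, so Out.

Out, Out, In, Out, Out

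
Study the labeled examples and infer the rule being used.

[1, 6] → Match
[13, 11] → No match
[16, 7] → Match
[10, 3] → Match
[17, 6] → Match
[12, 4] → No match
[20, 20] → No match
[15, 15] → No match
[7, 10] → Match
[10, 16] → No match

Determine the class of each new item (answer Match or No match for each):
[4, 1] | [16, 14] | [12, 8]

Match, No match, No match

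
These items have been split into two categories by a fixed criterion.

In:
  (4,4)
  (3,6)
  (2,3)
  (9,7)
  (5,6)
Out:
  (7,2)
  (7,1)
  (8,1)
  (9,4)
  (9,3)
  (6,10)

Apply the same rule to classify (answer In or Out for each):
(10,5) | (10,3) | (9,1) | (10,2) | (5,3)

Out, Out, Out, Out, In

The rule appears to be: |first − second| ≤ 3.
(10,5): |10−5| = 5 — does not fit, so Out. (10,3): |10−3| = 7 — does not fit, so Out. (9,1): |9−1| = 8 — does not fit, so Out. (10,2): |10−2| = 8 — does not fit, so Out. (5,3): |5−3| = 2 — satisfies this, so In.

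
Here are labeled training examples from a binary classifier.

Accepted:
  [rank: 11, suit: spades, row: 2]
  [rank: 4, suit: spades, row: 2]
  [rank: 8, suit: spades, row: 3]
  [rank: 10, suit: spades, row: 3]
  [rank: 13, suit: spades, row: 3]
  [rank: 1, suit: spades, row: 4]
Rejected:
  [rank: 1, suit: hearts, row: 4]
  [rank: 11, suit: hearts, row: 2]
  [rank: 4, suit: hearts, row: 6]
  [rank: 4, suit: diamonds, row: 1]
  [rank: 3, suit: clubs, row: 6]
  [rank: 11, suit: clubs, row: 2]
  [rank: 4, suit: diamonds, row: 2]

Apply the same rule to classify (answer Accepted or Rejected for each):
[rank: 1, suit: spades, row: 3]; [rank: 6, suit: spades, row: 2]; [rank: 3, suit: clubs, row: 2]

Accepted, Accepted, Rejected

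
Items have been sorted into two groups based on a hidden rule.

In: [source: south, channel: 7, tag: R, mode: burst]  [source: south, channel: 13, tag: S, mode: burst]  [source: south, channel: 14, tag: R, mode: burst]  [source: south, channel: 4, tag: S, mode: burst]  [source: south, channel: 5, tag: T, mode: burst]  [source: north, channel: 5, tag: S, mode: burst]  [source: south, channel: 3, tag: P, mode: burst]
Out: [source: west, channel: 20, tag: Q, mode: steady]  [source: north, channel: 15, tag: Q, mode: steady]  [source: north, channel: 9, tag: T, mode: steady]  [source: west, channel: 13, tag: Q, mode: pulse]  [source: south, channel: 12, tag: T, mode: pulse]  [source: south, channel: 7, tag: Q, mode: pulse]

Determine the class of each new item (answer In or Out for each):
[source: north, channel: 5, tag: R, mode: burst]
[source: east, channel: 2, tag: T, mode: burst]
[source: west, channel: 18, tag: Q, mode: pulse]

One predicate separates the groups cleanly: mode is burst.
[source: north, channel: 5, tag: R, mode: burst]: mode is burst — meets the rule, so In. [source: east, channel: 2, tag: T, mode: burst]: mode is burst — meets the rule, so In. [source: west, channel: 18, tag: Q, mode: pulse]: mode is pulse — does not pass, so Out.

In, In, Out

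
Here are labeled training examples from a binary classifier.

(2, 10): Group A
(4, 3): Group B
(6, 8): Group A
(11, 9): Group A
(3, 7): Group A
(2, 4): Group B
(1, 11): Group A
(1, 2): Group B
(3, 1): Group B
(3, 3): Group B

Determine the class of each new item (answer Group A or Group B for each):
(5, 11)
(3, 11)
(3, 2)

Group A, Group A, Group B

The rule appears to be: sum ≥ 10.
Group A: (5, 11), since 5+11 = 16.
Group A: (3, 11), since 3+11 = 14.
Group B: (3, 2), since 3+2 = 5.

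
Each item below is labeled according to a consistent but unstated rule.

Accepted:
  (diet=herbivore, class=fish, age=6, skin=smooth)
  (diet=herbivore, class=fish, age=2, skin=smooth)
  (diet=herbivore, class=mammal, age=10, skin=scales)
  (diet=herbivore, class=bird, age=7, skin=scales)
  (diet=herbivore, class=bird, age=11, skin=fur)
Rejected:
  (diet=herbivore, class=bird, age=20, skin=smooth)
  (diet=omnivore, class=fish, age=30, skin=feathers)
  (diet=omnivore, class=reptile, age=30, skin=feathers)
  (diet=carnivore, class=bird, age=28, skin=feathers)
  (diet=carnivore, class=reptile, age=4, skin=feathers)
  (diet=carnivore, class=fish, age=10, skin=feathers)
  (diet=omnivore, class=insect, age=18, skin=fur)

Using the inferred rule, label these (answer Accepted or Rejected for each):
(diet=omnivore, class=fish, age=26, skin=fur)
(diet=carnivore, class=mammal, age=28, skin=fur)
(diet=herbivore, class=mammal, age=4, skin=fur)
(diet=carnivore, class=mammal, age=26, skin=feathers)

Rejected, Rejected, Accepted, Rejected

The distinguishing property — diet is herbivore AND age ≤ 11 — holds for all the 'Accepted' cases and none of the 'Rejected' cases.
(diet=omnivore, class=fish, age=26, skin=fur): Rejected (diet is omnivore, age = 26).
(diet=carnivore, class=mammal, age=28, skin=fur): Rejected (diet is carnivore, age = 28).
(diet=herbivore, class=mammal, age=4, skin=fur): Accepted (diet is herbivore, age = 4).
(diet=carnivore, class=mammal, age=26, skin=feathers): Rejected (diet is carnivore, age = 26).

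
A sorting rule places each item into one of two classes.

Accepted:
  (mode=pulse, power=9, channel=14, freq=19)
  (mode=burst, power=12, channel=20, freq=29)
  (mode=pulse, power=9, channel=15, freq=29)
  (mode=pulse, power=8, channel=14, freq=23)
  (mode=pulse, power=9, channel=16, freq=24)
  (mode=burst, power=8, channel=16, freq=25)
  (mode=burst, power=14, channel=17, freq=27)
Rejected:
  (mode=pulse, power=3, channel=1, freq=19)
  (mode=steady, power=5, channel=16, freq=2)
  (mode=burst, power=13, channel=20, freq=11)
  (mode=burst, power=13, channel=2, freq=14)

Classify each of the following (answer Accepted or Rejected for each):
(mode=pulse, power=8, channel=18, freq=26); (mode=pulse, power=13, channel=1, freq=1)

Accepted, Rejected

The classifier is using: freq ≥ 19 AND power ≥ 5.
Accepted: (mode=pulse, power=8, channel=18, freq=26), since freq = 26, power = 8. Rejected: (mode=pulse, power=13, channel=1, freq=1), since freq = 1, power = 13.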